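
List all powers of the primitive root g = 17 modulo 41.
17^1, 17^2, ..., 17^{40} mod 41: [17, 2, 34, 4, 27, 8, 13, 16, 26, 32, 11, 23, 22, 5, 3, 10, 6, 20, 12, 40, 24, 39, 7, 37, 14, 33, 28, 25, 15, 9, 30, 18, 19, 36, 38, 31, 35, 21, 29, 1]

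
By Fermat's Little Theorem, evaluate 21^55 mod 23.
By Fermat: 21^{22} ≡ 1 (mod 23). 55 = 2×22 + 11. So 21^{55} ≡ 21^{11} ≡ 22 (mod 23)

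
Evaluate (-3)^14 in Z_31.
By repeated squaring (mod 31): (-3)^{1}≡28, (-3)^{2}≡9, (-3)^{4}≡19, (-3)^{8}≡20. Then (-3)^{14} = (-3)^{8+4+2} ≡ 20 × 19 × 9 ≡ 10 (mod 31)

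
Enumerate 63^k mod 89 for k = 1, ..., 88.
63^1, 63^2, ..., 63^{88} mod 89: [63, 53, 46, 50, 35, 69, 75, 8, 59, 68, 12, 44, 13, 18, 66, 64, 27, 10, 7, 85, 15, 55, 83, 67, 38, 80, 56, 57, 31, 84, 41, 2, 37, 17, 3, 11, 70, 49, 61, 16, 29, 47, 24, 88, 26, 36, 43, 39, 54, 20, 14, 81, 30, 21, 77, 45, 76, 71, 23, 25, 62, 79, 82, 4, 74, 34, 6, 22, 51, 9, 33, 32, 58, 5, 48, 87, 52, 72, 86, 78, 19, 40, 28, 73, 60, 42, 65, 1]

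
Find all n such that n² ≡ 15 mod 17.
The square roots of 15 mod 17 are 7 and 10. Verify: 7² = 49 ≡ 15 mod 17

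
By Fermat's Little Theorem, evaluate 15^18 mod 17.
By Fermat: 15^{16} ≡ 1 mod 17. So 15^{18} = 15^{16} · 15^{2} ≡ 15^{2} ≡ 4 mod 17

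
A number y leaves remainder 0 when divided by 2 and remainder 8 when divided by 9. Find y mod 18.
M = 2 × 9 = 18. M₁ = 9, y₁ ≡ 1 mod 2. M₂ = 2, y₂ ≡ 5 mod 9. y = 0×9×1 + 8×2×5 ≡ 8 mod 18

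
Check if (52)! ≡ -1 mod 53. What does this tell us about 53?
(52)! mod 53 = 52. Since this equals -1 mod 53, Wilson confirms 53 is prime.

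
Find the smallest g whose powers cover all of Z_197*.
g = 2. Powers: [2, 4, 8, 16, 32, 64, 128, 59, 118, 39, ...] generates all 196 non-zero residues.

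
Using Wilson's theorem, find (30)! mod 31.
By Wilson's theorem, (30)! ≡ -1 ≡ 30 mod 31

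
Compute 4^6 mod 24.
By repeated squaring mod 24: 4^{1}≡4, 4^{2}≡16, 4^{4}≡16. Then 4^{6} = 4^{4+2} ≡ 16 × 16 ≡ 16 mod 24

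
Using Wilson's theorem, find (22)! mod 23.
By Wilson's theorem, (22)! ≡ -1 ≡ 22 (mod 23)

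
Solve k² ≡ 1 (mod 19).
The square roots of 1 mod 19 are 1 and 18. Verify: 1² = 1 ≡ 1 (mod 19)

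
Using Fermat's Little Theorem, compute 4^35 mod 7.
By Fermat: 4^{6} ≡ 1 (mod 7). 35 = 5×6 + 5. So 4^{35} ≡ 4^{5} ≡ 2 (mod 7)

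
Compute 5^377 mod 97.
Using Fermat: 5^{96} ≡ 1 (mod 97). 377 ≡ 89 (mod 96). So 5^{377} ≡ 5^{89} ≡ 17 (mod 97)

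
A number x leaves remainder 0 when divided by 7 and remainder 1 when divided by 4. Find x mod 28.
M = 7 × 4 = 28. M₁ = 4, y₁ ≡ 2 mod 7. M₂ = 7, y₂ ≡ 3 mod 4. x = 0×4×2 + 1×7×3 ≡ 21 mod 28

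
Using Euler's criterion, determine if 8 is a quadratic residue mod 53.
By Euler's criterion: 8^{26} ≡ 52 (mod 53). Since this equals -1 (≡ 52), 8 is not a QR.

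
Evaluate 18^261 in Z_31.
Using Fermat: 18^{30} ≡ 1 (mod 31). 261 ≡ 21 (mod 30). So 18^{261} ≡ 18^{21} ≡ 16 (mod 31)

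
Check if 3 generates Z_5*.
ord_5(3) divides 4. For each prime q|4: 3^{2}≡4, none ≡ 1. So 3 has order 4 and is a primitive root mod 5.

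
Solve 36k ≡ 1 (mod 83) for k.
Since 83 is prime, by Fermat 36^(-1) ≡ 36^{81} ≡ 30 (mod 83). Verify: 36 × 30 = 1080 ≡ 1 (mod 83)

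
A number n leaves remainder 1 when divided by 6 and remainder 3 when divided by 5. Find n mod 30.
M = 6 × 5 = 30. M₁ = 5, y₁ ≡ 5 mod 6. M₂ = 6, y₂ ≡ 1 mod 5. n = 1×5×5 + 3×6×1 ≡ 13 mod 30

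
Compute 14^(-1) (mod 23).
Since 23 is prime, by Fermat 14^(-1) ≡ 14^{21} ≡ 5 (mod 23). Verify: 14 × 5 = 70 ≡ 1 (mod 23)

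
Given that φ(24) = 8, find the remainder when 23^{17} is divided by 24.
By Euler: 23^{8} ≡ 1 (mod 24) since gcd(23, 24) = 1. 17 = 2×8 + 1. So 23^{17} ≡ 23^{1} ≡ 23 (mod 24)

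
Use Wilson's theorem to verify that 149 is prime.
(148)! mod 149 = 148. Since this equals -1 (mod 149), Wilson confirms 149 is prime.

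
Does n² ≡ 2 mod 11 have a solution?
By Euler's criterion: 2^{5} ≡ 10 mod 11. Since this equals -1 (≡ 10), 2 is not a QR.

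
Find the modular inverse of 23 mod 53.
Since 53 is prime, by Fermat 23^(-1) ≡ 23^{51} ≡ 30 (mod 53). Verify: 23 × 30 = 690 ≡ 1 (mod 53)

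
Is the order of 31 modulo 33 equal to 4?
Powers of 31 mod 33: 31^1≡31, 31^2≡4, 31^3≡25, 31^4≡16, 31^5≡1. 31^4≡16≢1, so ord ≠ 4. No, the actual order is 5.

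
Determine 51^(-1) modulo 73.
Since 73 is prime, by Fermat 51^(-1) ≡ 51^{71} ≡ 63 mod 73. Verify: 51 × 63 = 3213 ≡ 1 mod 73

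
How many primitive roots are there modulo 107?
There are φ(107-1) = φ(106) = 52 primitive roots modulo 107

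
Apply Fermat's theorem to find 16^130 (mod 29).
By Fermat: 16^{28} ≡ 1 (mod 29). 130 = 4×28 + 18. So 16^{130} ≡ 16^{18} ≡ 25 (mod 29)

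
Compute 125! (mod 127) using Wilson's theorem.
(126)! = (125)! × (126) ≡ -1 (mod 127). So (125)! ≡ -1 × (126)^(-1) ≡ (-1)×(-1) = 1 (mod 127)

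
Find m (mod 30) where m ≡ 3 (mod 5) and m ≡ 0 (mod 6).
M = 5 × 6 = 30. M₁ = 6, y₁ ≡ 1 (mod 5). M₂ = 5, y₂ ≡ 5 (mod 6). m = 3×6×1 + 0×5×5 ≡ 18 (mod 30)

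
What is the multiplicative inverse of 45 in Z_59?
Since 59 is prime, by Fermat 45^(-1) ≡ 45^{57} ≡ 21 mod 59. Verify: 45 × 21 = 945 ≡ 1 mod 59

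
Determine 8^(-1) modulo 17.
Since 17 is prime, by Fermat 8^(-1) ≡ 8^{15} ≡ 15 mod 17. Verify: 8 × 15 = 120 ≡ 1 mod 17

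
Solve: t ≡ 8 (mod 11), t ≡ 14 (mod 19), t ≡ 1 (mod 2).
M = 11 × 19 × 2 = 418. M₁ = 38, y₁ ≡ 9 (mod 11). M₂ = 22, y₂ ≡ 13 (mod 19). M₃ = 209, y₃ ≡ 1 (mod 2). t = 8×38×9 + 14×22×13 + 1×209×1 ≡ 261 (mod 418)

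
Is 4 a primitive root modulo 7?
4^{3} ≡ 1 (mod 7) and 3 < 6, so ord_7(4) = 3 ≠ 6 and 4 is not a primitive root.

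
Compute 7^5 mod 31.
By repeated squaring (mod 31): 7^{1}≡7, 7^{2}≡18, 7^{4}≡14. Then 7^{5} = 7^{4+1} ≡ 14 × 7 ≡ 5 (mod 31)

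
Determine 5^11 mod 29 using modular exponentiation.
By repeated squaring (mod 29): 5^{1}≡5, 5^{2}≡25, 5^{4}≡16, 5^{8}≡24. Then 5^{11} = 5^{8+2+1} ≡ 24 × 25 × 5 ≡ 13 (mod 29)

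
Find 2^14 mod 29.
By repeated squaring mod 29: 2^{1}≡2, 2^{2}≡4, 2^{4}≡16, 2^{8}≡24. Then 2^{14} = 2^{8+4+2} ≡ 24 × 16 × 4 ≡ 28 mod 29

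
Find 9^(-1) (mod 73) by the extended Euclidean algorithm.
Extended GCD: 9(-8) + 73(1) = 1. So 9^(-1) ≡ -8 ≡ 65 (mod 73). Verify: 9 × 65 = 585 ≡ 1 (mod 73)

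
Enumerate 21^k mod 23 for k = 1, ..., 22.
21^1, 21^2, ..., 21^{22} mod 23: [21, 4, 15, 16, 14, 18, 10, 3, 17, 12, 22, 2, 19, 8, 7, 9, 5, 13, 20, 6, 11, 1]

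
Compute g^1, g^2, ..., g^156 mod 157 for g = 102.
102^1, 102^2, ..., 102^{156} mod 157: [102, 42, 45, 37, 6, 141, 95, 113, 65, 36, 61, 99, 50, 76, 59, 52, 123, 143, 142, 40, 155, 110, 73, 67, 83, 145, 32, 124, 88, 27, 85, 35, 116, 57, 5, 39, 53, 68, 28, 30, 77, 4, 94, 11, 23, 148, 24, 93, 66, 138, 103, 144, 87, 82, 43, 147, 79, 51, 21, 101, 97, 3, 149, 126, 135, 111, 18, 109, 128, 25, 38, 108, 26, 140, 150, 71, 20, 156, 55, 115, 112, 120, 151, 16, 62, 44, 92, 121, 96, 58, 107, 81, 98, 105, 34, 14, 15, 117, 2, 47, 84, 90, 74, 12, 125, 33, 69, 130, 72, 122, 41, 100, 152, 118, 104, 89, 129, 127, 80, 153, 63, 146, 134, 9, 133, 64, 91, 19, 54, 13, 70, 75, 114, 10, 78, 106, 136, 56, 60, 154, 8, 31, 22, 46, 139, 48, 29, 132, 119, 49, 131, 17, 7, 86, 137, 1]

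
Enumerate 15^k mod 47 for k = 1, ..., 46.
15^1, 15^2, ..., 15^{46} mod 47: [15, 37, 38, 6, 43, 34, 40, 36, 23, 16, 5, 28, 44, 2, 30, 27, 29, 12, 39, 21, 33, 25, 46, 32, 10, 9, 41, 4, 13, 7, 11, 24, 31, 42, 19, 3, 45, 17, 20, 18, 35, 8, 26, 14, 22, 1]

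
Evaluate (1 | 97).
(1/97) = 1^{48} mod 97 = 1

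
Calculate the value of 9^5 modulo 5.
Using Fermat: 9^{4} ≡ 1 mod 5. 5 ≡ 1 mod 4. So 9^{5} ≡ 9^{1} ≡ 4 mod 5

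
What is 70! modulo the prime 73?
(72)! = (70)! × (71) × (72) ≡ -1 (mod 73). So (70)! ≡ -1 × [(72)(71)]^(-1) ≡ 36 (mod 73)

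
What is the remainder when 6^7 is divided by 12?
By repeated squaring mod 12: 6^{1}≡6, 6^{2}≡0, 6^{4}≡0. Then 6^{7} = 6^{4+2+1} ≡ 0 × 0 × 6 ≡ 0 mod 12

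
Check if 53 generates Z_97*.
53^{48} ≡ 1 (mod 97) and 48 < 96, so ord_97(53) = 48 ≠ 96 and 53 is not a primitive root.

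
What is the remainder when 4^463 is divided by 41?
Using Fermat: 4^{40} ≡ 1 (mod 41). 463 ≡ 23 (mod 40). So 4^{463} ≡ 4^{23} ≡ 23 (mod 41)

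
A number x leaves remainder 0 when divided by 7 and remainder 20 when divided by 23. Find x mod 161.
M = 7 × 23 = 161. M₁ = 23, y₁ ≡ 4 mod 7. M₂ = 7, y₂ ≡ 10 mod 23. x = 0×23×4 + 20×7×10 ≡ 112 mod 161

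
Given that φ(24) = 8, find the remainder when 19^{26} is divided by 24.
By Euler: 19^{8} ≡ 1 mod 24 since gcd(19, 24) = 1. 26 = 3×8 + 2. So 19^{26} ≡ 19^{2} ≡ 1 mod 24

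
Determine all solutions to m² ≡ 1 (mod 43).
The square roots of 1 mod 43 are 1 and 42. Verify: 1² = 1 ≡ 1 (mod 43)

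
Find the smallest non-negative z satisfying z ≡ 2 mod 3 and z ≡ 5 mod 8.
M = 3 × 8 = 24. M₁ = 8, y₁ ≡ 2 mod 3. M₂ = 3, y₂ ≡ 3 mod 8. z = 2×8×2 + 5×3×3 ≡ 5 mod 24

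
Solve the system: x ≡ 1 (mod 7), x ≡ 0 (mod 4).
M = 7 × 4 = 28. M₁ = 4, y₁ ≡ 2 (mod 7). M₂ = 7, y₂ ≡ 3 (mod 4). x = 1×4×2 + 0×7×3 ≡ 8 (mod 28)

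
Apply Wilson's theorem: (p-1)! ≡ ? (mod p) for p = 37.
By Wilson's theorem, (36)! ≡ -1 ≡ 36 mod 37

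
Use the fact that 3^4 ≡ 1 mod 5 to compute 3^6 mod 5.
By Fermat: 3^{4} ≡ 1 mod 5. So 3^{6} = 3^{4} · 3^{2} ≡ 3^{2} ≡ 4 mod 5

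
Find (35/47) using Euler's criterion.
(35/47) = 35^{23} mod 47 = -1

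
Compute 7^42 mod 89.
By repeated squaring mod 89: 7^{1}≡7, 7^{2}≡49, 7^{4}≡87, 7^{8}≡4, 7^{16}≡16, 7^{32}≡78. Then 7^{42} = 7^{32+8+2} ≡ 78 × 4 × 49 ≡ 69 mod 89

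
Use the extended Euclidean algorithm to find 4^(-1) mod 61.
Extended GCD: 4(-15) + 61(1) = 1. So 4^(-1) ≡ -15 ≡ 46 (mod 61). Verify: 4 × 46 = 184 ≡ 1 (mod 61)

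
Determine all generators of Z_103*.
There are φ(102) = 32 primitive roots mod 103: {5, 6, 11, 12, 20, 21, 35, 40, 43, 44, 45, 48, 51, 53, 54, 62, 65, 67, 70, 71, 74, 75, 77, 78, 84, 85, 86, 87, 88, 96, 99, 101}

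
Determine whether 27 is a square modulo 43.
By Euler's criterion: 27^{21} ≡ 42 (mod 43). Since this equals -1 (≡ 42), 27 is not a QR.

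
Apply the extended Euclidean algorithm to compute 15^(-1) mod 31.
Extended GCD: 15(-2) + 31(1) = 1. So 15^(-1) ≡ -2 ≡ 29 mod 31. Verify: 15 × 29 = 435 ≡ 1 mod 31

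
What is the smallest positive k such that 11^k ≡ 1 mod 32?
Powers of 11 mod 32: 11^1≡11, 11^2≡25, 11^3≡19, 11^4≡17, 11^5≡27, 11^6≡9, 11^7≡3, 11^8≡1. So the order of 11 is 8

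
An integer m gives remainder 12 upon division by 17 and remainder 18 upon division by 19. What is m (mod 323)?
M = 17 × 19 = 323. M₁ = 19, y₁ ≡ 9 (mod 17). M₂ = 17, y₂ ≡ 9 (mod 19). m = 12×19×9 + 18×17×9 ≡ 284 (mod 323)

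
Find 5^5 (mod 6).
By repeated squaring (mod 6): 5^{1}≡5, 5^{2}≡1, 5^{4}≡1. Then 5^{5} = 5^{4+1} ≡ 1 × 5 ≡ 5 (mod 6)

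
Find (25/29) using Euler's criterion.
(25/29) = 25^{14} mod 29 = 1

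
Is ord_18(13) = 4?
Powers of 13 mod 18: 13^1≡13, 13^2≡7, 13^3≡1. Already 13^3≡1, so the order is 3 < 4. No, the actual order is 3.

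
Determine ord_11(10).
Powers of 10 mod 11: 10^1≡10, 10^2≡1. Order = 2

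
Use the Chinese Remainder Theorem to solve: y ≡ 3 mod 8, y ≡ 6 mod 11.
M = 8 × 11 = 88. M₁ = 11, y₁ ≡ 3 mod 8. M₂ = 8, y₂ ≡ 7 mod 11. y = 3×11×3 + 6×8×7 ≡ 83 mod 88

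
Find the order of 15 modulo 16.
Powers of 15 mod 16: 15^1≡15, 15^2≡1. ord_16(15) = 2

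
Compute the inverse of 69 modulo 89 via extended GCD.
Extended GCD: 69(40) + 89(-31) = 1. So 69^(-1) ≡ 40 mod 89. Verify: 69 × 40 = 2760 ≡ 1 mod 89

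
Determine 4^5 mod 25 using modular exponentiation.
By repeated squaring mod 25: 4^{1}≡4, 4^{2}≡16, 4^{4}≡6. Then 4^{5} = 4^{4+1} ≡ 6 × 4 ≡ 24 mod 25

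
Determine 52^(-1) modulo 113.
Since 113 is prime, by Fermat 52^(-1) ≡ 52^{111} ≡ 50 mod 113. Verify: 52 × 50 = 2600 ≡ 1 mod 113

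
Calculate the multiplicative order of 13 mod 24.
Powers of 13 mod 24: 13^1≡13, 13^2≡1. So the order of 13 is 2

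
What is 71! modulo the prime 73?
(72)! = (71)! × (72) ≡ -1 (mod 73). So (71)! ≡ -1 × (72)^(-1) ≡ (-1)×(-1) = 1 (mod 73)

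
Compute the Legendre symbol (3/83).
(3/83) = 3^{41} mod 83 = 1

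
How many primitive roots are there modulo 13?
A prime p has φ(p-1) primitive roots; here φ(12) = 4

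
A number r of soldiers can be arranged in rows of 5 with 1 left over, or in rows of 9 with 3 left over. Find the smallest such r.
M = 5 × 9 = 45. M₁ = 9, y₁ ≡ 4 (mod 5). M₂ = 5, y₂ ≡ 2 (mod 9). r = 1×9×4 + 3×5×2 ≡ 21 (mod 45)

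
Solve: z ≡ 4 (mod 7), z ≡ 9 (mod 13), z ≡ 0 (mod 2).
M = 7 × 13 × 2 = 182. M₁ = 26, y₁ ≡ 3 (mod 7). M₂ = 14, y₂ ≡ 1 (mod 13). M₃ = 91, y₃ ≡ 1 (mod 2). z = 4×26×3 + 9×14×1 + 0×91×1 ≡ 74 (mod 182)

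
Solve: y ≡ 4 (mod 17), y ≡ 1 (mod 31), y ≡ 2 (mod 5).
M = 17 × 31 × 5 = 2635. M₁ = 155, y₁ ≡ 9 (mod 17). M₂ = 85, y₂ ≡ 27 (mod 31). M₃ = 527, y₃ ≡ 3 (mod 5). y = 4×155×9 + 1×85×27 + 2×527×3 ≡ 497 (mod 2635)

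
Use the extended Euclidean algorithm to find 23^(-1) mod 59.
Extended GCD: 23(18) + 59(-7) = 1. So 23^(-1) ≡ 18 (mod 59). Verify: 23 × 18 = 414 ≡ 1 (mod 59)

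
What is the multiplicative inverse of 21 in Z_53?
Since 53 is prime, by Fermat 21^(-1) ≡ 21^{51} ≡ 48 (mod 53). Verify: 21 × 48 = 1008 ≡ 1 (mod 53)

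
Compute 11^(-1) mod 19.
Since 19 is prime, by Fermat 11^(-1) ≡ 11^{17} ≡ 7 mod 19. Verify: 11 × 7 = 77 ≡ 1 mod 19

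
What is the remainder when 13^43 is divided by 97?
By repeated squaring (mod 97): 13^{1}≡13, 13^{2}≡72, 13^{4}≡43, 13^{8}≡6, 13^{16}≡36, 13^{32}≡35. Then 13^{43} = 13^{32+8+2+1} ≡ 35 × 6 × 72 × 13 ≡ 38 (mod 97)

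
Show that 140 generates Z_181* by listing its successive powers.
140^1, 140^2, ..., 140^{180} mod 181: [140, 52, 40, 170, 89, 152, 103, 121, 107, 138, 134, 117, 90, 111, 155, 161, 96, 46, 105, 39, 30, 37, 112, 114, 32, 136, 35, 13, 10, 133, 158, 38, 71, 166, 72, 125, 124, 165, 113, 73, 84, 176, 24, 102, 162, 55, 98, 145, 28, 119, 8, 34, 54, 139, 93, 169, 130, 100, 63, 132, 18, 167, 31, 177, 164, 154, 21, 44, 6, 116, 131, 59, 115, 172, 7, 75, 2, 99, 104, 80, 159, 178, 123, 25, 61, 33, 95, 87, 53, 180, 41, 129, 141, 11, 92, 29, 78, 60, 74, 43, 47, 64, 91, 70, 26, 20, 85, 135, 76, 142, 151, 144, 69, 67, 149, 45, 146, 168, 171, 48, 23, 143, 110, 15, 109, 56, 57, 16, 68, 108, 97, 5, 157, 79, 19, 126, 83, 36, 153, 62, 173, 147, 127, 42, 88, 12, 51, 81, 118, 49, 163, 14, 150, 4, 17, 27, 160, 137, 175, 65, 50, 122, 66, 9, 174, 106, 179, 82, 77, 101, 22, 3, 58, 156, 120, 148, 86, 94, 128, 1]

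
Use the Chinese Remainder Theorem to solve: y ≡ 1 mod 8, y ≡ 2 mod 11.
M = 8 × 11 = 88. M₁ = 11, y₁ ≡ 3 mod 8. M₂ = 8, y₂ ≡ 7 mod 11. y = 1×11×3 + 2×8×7 ≡ 57 mod 88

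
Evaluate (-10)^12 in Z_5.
By repeated squaring mod 5: (-10)^{1}≡0, (-10)^{2}≡0, (-10)^{4}≡0, (-10)^{8}≡0. Then (-10)^{12} = (-10)^{8+4} ≡ 0 × 0 ≡ 0 mod 5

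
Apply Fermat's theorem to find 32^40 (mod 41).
By Fermat's Little Theorem, 32^{40} ≡ 1 (mod 41) since 41 is prime and gcd(32, 41) = 1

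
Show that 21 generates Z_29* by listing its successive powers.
21^1, 21^2, ..., 21^{28} mod 29: [21, 6, 10, 7, 2, 13, 12, 20, 14, 4, 26, 24, 11, 28, 8, 23, 19, 22, 27, 16, 17, 9, 15, 25, 3, 5, 18, 1]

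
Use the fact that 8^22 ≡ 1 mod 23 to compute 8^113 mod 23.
By Fermat: 8^{22} ≡ 1 mod 23. 113 = 5×22 + 3. So 8^{113} ≡ 8^{3} ≡ 6 mod 23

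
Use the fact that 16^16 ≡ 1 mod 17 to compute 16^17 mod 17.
By Fermat: 16^{16} ≡ 1 mod 17. So 16^{17} = 16^{16} · 16^{1} ≡ 16^{1} ≡ 16 mod 17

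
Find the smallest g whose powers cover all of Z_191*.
g = 19. For each prime q|190: 19^{95}≡190, 19^{38}≡39, 19^{10}≡52, none ≡ 1, so ord_191(19) = 190 and 19 is a primitive root.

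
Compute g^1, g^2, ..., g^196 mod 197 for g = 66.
66^1, 66^2, ..., 66^{196} mod 197: [66, 22, 73, 90, 30, 10, 69, 23, 139, 112, 103, 100, 99, 33, 11, 135, 45, 15, 5, 133, 110, 168, 56, 150, 50, 148, 115, 104, 166, 121, 106, 101, 165, 55, 84, 28, 75, 25, 74, 156, 52, 83, 159, 53, 149, 181, 126, 42, 14, 136, 111, 37, 78, 26, 140, 178, 125, 173, 189, 63, 21, 7, 68, 154, 117, 39, 13, 70, 89, 161, 185, 193, 130, 109, 102, 34, 77, 157, 118, 105, 35, 143, 179, 191, 195, 65, 153, 51, 17, 137, 177, 59, 151, 116, 170, 188, 194, 196, 131, 175, 124, 107, 167, 187, 128, 174, 58, 85, 94, 97, 98, 164, 186, 62, 152, 182, 192, 64, 87, 29, 141, 47, 147, 49, 82, 93, 31, 76, 91, 96, 32, 142, 113, 169, 122, 172, 123, 41, 145, 114, 38, 144, 48, 16, 71, 155, 183, 61, 86, 160, 119, 171, 57, 19, 72, 24, 8, 134, 176, 190, 129, 43, 80, 158, 184, 127, 108, 36, 12, 4, 67, 88, 95, 163, 120, 40, 79, 92, 162, 54, 18, 6, 2, 132, 44, 146, 180, 60, 20, 138, 46, 81, 27, 9, 3, 1]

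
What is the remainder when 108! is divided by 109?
By Wilson's theorem, (108)! ≡ -1 ≡ 108 mod 109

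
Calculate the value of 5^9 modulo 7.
Using Fermat: 5^{6} ≡ 1 (mod 7). 9 ≡ 3 (mod 6). So 5^{9} ≡ 5^{3} ≡ 6 (mod 7)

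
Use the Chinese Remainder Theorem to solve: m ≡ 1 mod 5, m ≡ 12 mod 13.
M = 5 × 13 = 65. M₁ = 13, y₁ ≡ 2 mod 5. M₂ = 5, y₂ ≡ 8 mod 13. m = 1×13×2 + 12×5×8 ≡ 51 mod 65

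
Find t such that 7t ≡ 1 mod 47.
Since 47 is prime, by Fermat 7^(-1) ≡ 7^{45} ≡ 27 mod 47. Verify: 7 × 27 = 189 ≡ 1 mod 47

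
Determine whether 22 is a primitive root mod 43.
22^{14} ≡ 1 (mod 43) and 14 < 42, so ord_43(22) = 14 ≠ 42 and 22 is not a primitive root.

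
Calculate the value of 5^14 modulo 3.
Using Fermat: 5^{2} ≡ 1 mod 3. 14 ≡ 0 mod 2. So 5^{14} ≡ 5^{0} ≡ 1 mod 3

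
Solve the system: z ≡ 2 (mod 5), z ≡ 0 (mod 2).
M = 5 × 2 = 10. M₁ = 2, y₁ ≡ 3 (mod 5). M₂ = 5, y₂ ≡ 1 (mod 2). z = 2×2×3 + 0×5×1 ≡ 2 (mod 10)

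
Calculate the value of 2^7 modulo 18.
By repeated squaring mod 18: 2^{1}≡2, 2^{2}≡4, 2^{4}≡16. Then 2^{7} = 2^{4+2+1} ≡ 16 × 4 × 2 ≡ 2 mod 18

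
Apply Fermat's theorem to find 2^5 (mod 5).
By Fermat: 2^{4} ≡ 1 (mod 5). So 2^{5} = 2^{4} · 2^{1} ≡ 2^{1} ≡ 2 (mod 5)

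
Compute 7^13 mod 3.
Using Fermat: 7^{2} ≡ 1 (mod 3). 13 ≡ 1 (mod 2). So 7^{13} ≡ 7^{1} ≡ 1 (mod 3)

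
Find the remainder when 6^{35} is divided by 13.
By Fermat: 6^{12} ≡ 1 (mod 13). 35 = 2×12 + 11. So 6^{35} ≡ 6^{11} ≡ 11 (mod 13)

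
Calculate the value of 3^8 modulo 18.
By repeated squaring mod 18: 3^{1}≡3, 3^{2}≡9, 3^{4}≡9, 3^{8}≡9. So 3^{8} ≡ 9 mod 18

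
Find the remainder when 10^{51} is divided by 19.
By Fermat: 10^{18} ≡ 1 mod 19. 51 = 2×18 + 15. So 10^{51} ≡ 10^{15} ≡ 8 mod 19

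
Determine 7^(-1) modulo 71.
Since 71 is prime, by Fermat 7^(-1) ≡ 7^{69} ≡ 61 mod 71. Verify: 7 × 61 = 427 ≡ 1 mod 71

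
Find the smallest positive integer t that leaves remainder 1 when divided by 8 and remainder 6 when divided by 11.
M = 8 × 11 = 88. M₁ = 11, y₁ ≡ 3 mod 8. M₂ = 8, y₂ ≡ 7 mod 11. t = 1×11×3 + 6×8×7 ≡ 17 mod 88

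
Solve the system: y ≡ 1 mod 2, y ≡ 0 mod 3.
M = 2 × 3 = 6. M₁ = 3, y₁ ≡ 1 mod 2. M₂ = 2, y₂ ≡ 2 mod 3. y = 1×3×1 + 0×2×2 ≡ 3 mod 6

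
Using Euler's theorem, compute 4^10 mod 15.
By Euler: 4^{8} ≡ 1 (mod 15) since gcd(4, 15) = 1. 10 = 1×8 + 2. So 4^{10} ≡ 4^{2} ≡ 1 (mod 15)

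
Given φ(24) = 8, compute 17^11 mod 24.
By Euler: 17^{8} ≡ 1 mod 24 since gcd(17, 24) = 1. 11 = 1×8 + 3. So 17^{11} ≡ 17^{3} ≡ 17 mod 24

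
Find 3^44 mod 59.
By repeated squaring mod 59: 3^{1}≡3, 3^{2}≡9, 3^{4}≡22, 3^{8}≡12, 3^{16}≡26, 3^{32}≡27. Then 3^{44} = 3^{32+8+4} ≡ 27 × 12 × 22 ≡ 48 mod 59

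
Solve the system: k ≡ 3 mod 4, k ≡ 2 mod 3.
M = 4 × 3 = 12. M₁ = 3, y₁ ≡ 3 mod 4. M₂ = 4, y₂ ≡ 1 mod 3. k = 3×3×3 + 2×4×1 ≡ 11 mod 12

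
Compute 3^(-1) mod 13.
Since 13 is prime, by Fermat 3^(-1) ≡ 3^{11} ≡ 9 mod 13. Verify: 3 × 9 = 27 ≡ 1 mod 13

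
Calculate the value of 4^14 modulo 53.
By repeated squaring (mod 53): 4^{1}≡4, 4^{2}≡16, 4^{4}≡44, 4^{8}≡28. Then 4^{14} = 4^{8+4+2} ≡ 28 × 44 × 16 ≡ 49 (mod 53)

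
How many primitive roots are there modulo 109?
Number of primitive roots mod 109 = φ(p-1) = φ(108) = 36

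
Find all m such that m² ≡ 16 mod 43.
The square roots of 16 mod 43 are 4 and 39. Verify: 4² = 16 ≡ 16 mod 43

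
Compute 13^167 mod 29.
Using Fermat: 13^{28} ≡ 1 mod 29. 167 ≡ 27 mod 28. So 13^{167} ≡ 13^{27} ≡ 9 mod 29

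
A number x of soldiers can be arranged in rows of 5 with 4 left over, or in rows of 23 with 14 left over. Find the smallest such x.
M = 5 × 23 = 115. M₁ = 23, y₁ ≡ 2 mod 5. M₂ = 5, y₂ ≡ 14 mod 23. x = 4×23×2 + 14×5×14 ≡ 14 mod 115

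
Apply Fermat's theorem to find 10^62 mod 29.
By Fermat: 10^{28} ≡ 1 mod 29. 62 = 2×28 + 6. So 10^{62} ≡ 10^{6} ≡ 22 mod 29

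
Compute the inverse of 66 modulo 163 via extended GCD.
Extended GCD: 66(42) + 163(-17) = 1. So 66^(-1) ≡ 42 mod 163. Verify: 66 × 42 = 2772 ≡ 1 mod 163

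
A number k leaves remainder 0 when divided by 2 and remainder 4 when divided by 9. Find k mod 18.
M = 2 × 9 = 18. M₁ = 9, y₁ ≡ 1 mod 2. M₂ = 2, y₂ ≡ 5 mod 9. k = 0×9×1 + 4×2×5 ≡ 4 mod 18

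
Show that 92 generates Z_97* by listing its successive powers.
92^1, 92^2, ..., 92^{96} mod 97: [92, 25, 69, 43, 76, 8, 57, 6, 67, 53, 26, 64, 68, 48, 51, 36, 14, 27, 59, 93, 20, 94, 15, 22, 84, 65, 63, 73, 23, 79, 90, 35, 19, 2, 87, 50, 41, 86, 55, 16, 17, 12, 37, 9, 52, 31, 39, 96, 5, 72, 28, 54, 21, 89, 40, 91, 30, 44, 71, 33, 29, 49, 46, 61, 83, 70, 38, 4, 77, 3, 82, 75, 13, 32, 34, 24, 74, 18, 7, 62, 78, 95, 10, 47, 56, 11, 42, 81, 80, 85, 60, 88, 45, 66, 58, 1]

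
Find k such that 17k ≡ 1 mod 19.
Since 19 is prime, by Fermat 17^(-1) ≡ 17^{17} ≡ 9 mod 19. Verify: 17 × 9 = 153 ≡ 1 mod 19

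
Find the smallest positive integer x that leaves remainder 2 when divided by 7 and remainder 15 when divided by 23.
M = 7 × 23 = 161. M₁ = 23, y₁ ≡ 4 (mod 7). M₂ = 7, y₂ ≡ 10 (mod 23). x = 2×23×4 + 15×7×10 ≡ 107 (mod 161)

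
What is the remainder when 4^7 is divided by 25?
By repeated squaring (mod 25): 4^{1}≡4, 4^{2}≡16, 4^{4}≡6. Then 4^{7} = 4^{4+2+1} ≡ 6 × 16 × 4 ≡ 9 (mod 25)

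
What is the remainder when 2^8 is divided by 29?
By repeated squaring mod 29: 2^{1}≡2, 2^{2}≡4, 2^{4}≡16, 2^{8}≡24. So 2^{8} ≡ 24 mod 29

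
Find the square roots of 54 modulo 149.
The square roots of 54 mod 149 are 90 and 59. Verify: 90² = 8100 ≡ 54 (mod 149)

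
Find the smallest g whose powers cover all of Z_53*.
g = 2. Powers: [2, 4, 8, 16, 32, 11, 22, 44, ...] generates all 52 non-zero residues.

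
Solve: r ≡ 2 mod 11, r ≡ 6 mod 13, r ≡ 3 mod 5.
M = 11 × 13 × 5 = 715. M₁ = 65, y₁ ≡ 10 mod 11. M₂ = 55, y₂ ≡ 9 mod 13. M₃ = 143, y₃ ≡ 2 mod 5. r = 2×65×10 + 6×55×9 + 3×143×2 ≡ 123 mod 715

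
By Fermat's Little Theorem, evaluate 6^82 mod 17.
By Fermat: 6^{16} ≡ 1 (mod 17). 82 = 5×16 + 2. So 6^{82} ≡ 6^{2} ≡ 2 (mod 17)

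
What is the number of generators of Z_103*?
There are φ(103-1) = φ(102) = 32 primitive roots modulo 103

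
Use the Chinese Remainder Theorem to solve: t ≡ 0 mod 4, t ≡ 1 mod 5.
M = 4 × 5 = 20. M₁ = 5, y₁ ≡ 1 mod 4. M₂ = 4, y₂ ≡ 4 mod 5. t = 0×5×1 + 1×4×4 ≡ 16 mod 20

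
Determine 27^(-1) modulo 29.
Since 29 is prime, by Fermat 27^(-1) ≡ 27^{27} ≡ 14 (mod 29). Verify: 27 × 14 = 378 ≡ 1 (mod 29)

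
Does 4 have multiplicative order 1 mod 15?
Powers of 4 mod 15: 4^1≡4, 4^2≡1. 4^1≡4≢1, so ord ≠ 1. No, the actual order is 2.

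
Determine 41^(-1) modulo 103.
Since 103 is prime, by Fermat 41^(-1) ≡ 41^{101} ≡ 98 mod 103. Verify: 41 × 98 = 4018 ≡ 1 mod 103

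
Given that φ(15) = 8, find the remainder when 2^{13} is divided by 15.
By Euler: 2^{8} ≡ 1 (mod 15) since gcd(2, 15) = 1. 13 = 1×8 + 5. So 2^{13} ≡ 2^{5} ≡ 2 (mod 15)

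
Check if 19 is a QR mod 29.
By Euler's criterion: 19^{14} ≡ 28 mod 29. Since this equals -1 (≡ 28), 19 is not a QR.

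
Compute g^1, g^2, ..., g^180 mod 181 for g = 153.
153^1, 153^2, ..., 153^{180} mod 181: [153, 60, 130, 161, 17, 67, 115, 38, 22, 108, 53, 145, 103, 12, 26, 177, 112, 122, 23, 80, 113, 94, 83, 29, 93, 111, 150, 144, 131, 133, 77, 16, 95, 55, 89, 42, 91, 167, 30, 65, 171, 99, 124, 148, 19, 11, 54, 117, 163, 142, 6, 13, 179, 56, 61, 102, 40, 147, 47, 132, 105, 137, 146, 75, 72, 156, 157, 129, 8, 138, 118, 135, 21, 136, 174, 15, 123, 176, 140, 62, 74, 100, 96, 27, 149, 172, 71, 3, 97, 180, 28, 121, 51, 20, 164, 114, 66, 143, 159, 73, 128, 36, 78, 169, 155, 4, 69, 59, 158, 101, 68, 87, 98, 152, 88, 70, 31, 37, 50, 48, 104, 165, 86, 126, 92, 139, 90, 14, 151, 116, 10, 82, 57, 33, 162, 170, 127, 64, 18, 39, 175, 168, 2, 125, 120, 79, 141, 34, 134, 49, 76, 44, 35, 106, 109, 25, 24, 52, 173, 43, 63, 46, 160, 45, 7, 166, 58, 5, 41, 119, 107, 81, 85, 154, 32, 9, 110, 178, 84, 1]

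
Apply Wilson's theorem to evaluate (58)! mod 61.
(60)! = (58)! × (59) × (60) ≡ -1 mod 61. So (58)! ≡ -1 × [(60)(59)]^(-1) ≡ 30 mod 61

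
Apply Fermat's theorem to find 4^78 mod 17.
By Fermat: 4^{16} ≡ 1 mod 17. 78 = 4×16 + 14. So 4^{78} ≡ 4^{14} ≡ 16 mod 17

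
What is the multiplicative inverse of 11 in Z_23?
Since 23 is prime, by Fermat 11^(-1) ≡ 11^{21} ≡ 21 (mod 23). Verify: 11 × 21 = 231 ≡ 1 (mod 23)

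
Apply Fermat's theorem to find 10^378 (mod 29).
By Fermat: 10^{28} ≡ 1 (mod 29). 378 ≡ 14 (mod 28). So 10^{378} ≡ 10^{14} ≡ 28 (mod 29)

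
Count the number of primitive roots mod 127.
There are φ(127-1) = φ(126) = 36 primitive roots modulo 127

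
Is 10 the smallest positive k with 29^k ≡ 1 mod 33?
Powers of 29 mod 33: 29^1≡29, 29^2≡16, 29^3≡2, 29^4≡25, 29^5≡32, 29^6≡4, 29^7≡17, 29^8≡31, 29^9≡8, 29^10≡1. First k with 29^k≡1 is k=10. Yes, ord_33(29) = 10.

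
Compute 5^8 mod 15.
By repeated squaring mod 15: 5^{1}≡5, 5^{2}≡10, 5^{4}≡10, 5^{8}≡10. So 5^{8} ≡ 10 mod 15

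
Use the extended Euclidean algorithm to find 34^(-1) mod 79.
Extended GCD: 34(7) + 79(-3) = 1. So 34^(-1) ≡ 7 mod 79. Verify: 34 × 7 = 238 ≡ 1 mod 79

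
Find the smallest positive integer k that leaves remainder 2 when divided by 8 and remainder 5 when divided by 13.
M = 8 × 13 = 104. M₁ = 13, y₁ ≡ 5 mod 8. M₂ = 8, y₂ ≡ 5 mod 13. k = 2×13×5 + 5×8×5 ≡ 18 mod 104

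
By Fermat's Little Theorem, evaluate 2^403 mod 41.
By Fermat: 2^{40} ≡ 1 mod 41. 403 ≡ 3 mod 40. So 2^{403} ≡ 2^{3} ≡ 8 mod 41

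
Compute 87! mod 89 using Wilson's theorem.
(88)! = (87)! × (88) ≡ -1 mod 89. So (87)! ≡ -1 × (88)^(-1) ≡ (-1)×(-1) = 1 mod 89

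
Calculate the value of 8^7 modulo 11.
By repeated squaring (mod 11): 8^{1}≡8, 8^{2}≡9, 8^{4}≡4. Then 8^{7} = 8^{4+2+1} ≡ 4 × 9 × 8 ≡ 2 (mod 11)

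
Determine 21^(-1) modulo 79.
Since 79 is prime, by Fermat 21^(-1) ≡ 21^{77} ≡ 64 (mod 79). Verify: 21 × 64 = 1344 ≡ 1 (mod 79)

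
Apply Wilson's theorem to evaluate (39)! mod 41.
(40)! = (39)! × (40) ≡ -1 mod 41. So (39)! ≡ -1 × (40)^(-1) ≡ (-1)×(-1) = 1 mod 41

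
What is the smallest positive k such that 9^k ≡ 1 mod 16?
Powers of 9 mod 16: 9^1≡9, 9^2≡1. So the order of 9 is 2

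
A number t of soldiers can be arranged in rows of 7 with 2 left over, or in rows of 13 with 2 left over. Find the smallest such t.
M = 7 × 13 = 91. M₁ = 13, y₁ ≡ 6 (mod 7). M₂ = 7, y₂ ≡ 2 (mod 13). t = 2×13×6 + 2×7×2 ≡ 2 (mod 91)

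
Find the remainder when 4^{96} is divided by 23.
By Fermat: 4^{22} ≡ 1 mod 23. 96 = 4×22 + 8. So 4^{96} ≡ 4^{8} ≡ 9 mod 23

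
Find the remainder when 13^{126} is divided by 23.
By Fermat: 13^{22} ≡ 1 mod 23. 126 = 5×22 + 16. So 13^{126} ≡ 13^{16} ≡ 4 mod 23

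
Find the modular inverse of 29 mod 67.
Since 67 is prime, by Fermat 29^(-1) ≡ 29^{65} ≡ 37 mod 67. Verify: 29 × 37 = 1073 ≡ 1 mod 67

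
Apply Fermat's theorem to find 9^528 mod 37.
By Fermat: 9^{36} ≡ 1 mod 37. 528 ≡ 24 mod 36. So 9^{528} ≡ 9^{24} ≡ 10 mod 37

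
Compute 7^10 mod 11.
Using Fermat: 7^{10} ≡ 1 mod 11. 10 ≡ 0 mod 10. So 7^{10} ≡ 7^{0} ≡ 1 mod 11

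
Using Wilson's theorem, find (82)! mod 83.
By Wilson's theorem, (82)! ≡ -1 ≡ 82 mod 83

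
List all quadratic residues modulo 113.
QRs mod 113: {1, 2, 4, 7, 8, 9, 11, 13, 14, 15, 16, 18, 22, 25, 26, 28, 30, 31, 32, 36, 41, 44, 49, 50, 51, 52, 53, 56, 57, 60, 61, 62, 63, 64, 69, 72, 77, 81, 82, 83, 85, 87, 88, 91, 95, 97, 98, 99, 100, 102, 104, 105, 106, 109, 111, 112}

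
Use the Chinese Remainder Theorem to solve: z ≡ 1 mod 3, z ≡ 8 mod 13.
M = 3 × 13 = 39. M₁ = 13, y₁ ≡ 1 mod 3. M₂ = 3, y₂ ≡ 9 mod 13. z = 1×13×1 + 8×3×9 ≡ 34 mod 39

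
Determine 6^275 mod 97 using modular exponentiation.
Using Fermat: 6^{96} ≡ 1 mod 97. 275 ≡ 83 mod 96. So 6^{275} ≡ 6^{83} ≡ 81 mod 97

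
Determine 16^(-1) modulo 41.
Since 41 is prime, by Fermat 16^(-1) ≡ 16^{39} ≡ 18 mod 41. Verify: 16 × 18 = 288 ≡ 1 mod 41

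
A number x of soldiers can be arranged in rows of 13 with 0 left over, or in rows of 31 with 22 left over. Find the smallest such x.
M = 13 × 31 = 403. M₁ = 31, y₁ ≡ 8 (mod 13). M₂ = 13, y₂ ≡ 12 (mod 31). x = 0×31×8 + 22×13×12 ≡ 208 (mod 403)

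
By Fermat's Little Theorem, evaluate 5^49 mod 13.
By Fermat: 5^{12} ≡ 1 mod 13. 49 = 4×12 + 1. So 5^{49} ≡ 5^{1} ≡ 5 mod 13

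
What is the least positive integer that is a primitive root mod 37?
g = 2. For each prime q|36: 2^{18}≡36, 2^{12}≡26, none ≡ 1, so ord_37(2) = 36 and 2 is a primitive root.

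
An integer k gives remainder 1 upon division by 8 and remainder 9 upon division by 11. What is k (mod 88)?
M = 8 × 11 = 88. M₁ = 11, y₁ ≡ 3 (mod 8). M₂ = 8, y₂ ≡ 7 (mod 11). k = 1×11×3 + 9×8×7 ≡ 9 (mod 88)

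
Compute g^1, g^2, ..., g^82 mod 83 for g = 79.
79^1, 79^2, ..., 79^{82} mod 83: [79, 16, 19, 7, 55, 29, 50, 49, 53, 37, 18, 11, 39, 10, 43, 77, 24, 70, 52, 41, 2, 75, 32, 38, 14, 27, 58, 17, 15, 23, 74, 36, 22, 78, 20, 3, 71, 48, 57, 21, 82, 4, 67, 64, 76, 28, 54, 33, 34, 30, 46, 65, 72, 44, 73, 40, 6, 59, 13, 31, 42, 81, 8, 51, 45, 69, 56, 25, 66, 68, 60, 9, 47, 61, 5, 63, 80, 12, 35, 26, 62, 1]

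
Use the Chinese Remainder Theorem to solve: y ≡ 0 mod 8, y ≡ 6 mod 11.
M = 8 × 11 = 88. M₁ = 11, y₁ ≡ 3 mod 8. M₂ = 8, y₂ ≡ 7 mod 11. y = 0×11×3 + 6×8×7 ≡ 72 mod 88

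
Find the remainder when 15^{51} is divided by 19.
By Fermat: 15^{18} ≡ 1 (mod 19). 51 = 2×18 + 15. So 15^{51} ≡ 15^{15} ≡ 8 (mod 19)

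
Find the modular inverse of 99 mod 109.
Since 109 is prime, by Fermat 99^(-1) ≡ 99^{107} ≡ 98 mod 109. Verify: 99 × 98 = 9702 ≡ 1 mod 109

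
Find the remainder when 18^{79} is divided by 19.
By Fermat: 18^{18} ≡ 1 (mod 19). 79 = 4×18 + 7. So 18^{79} ≡ 18^{7} ≡ 18 (mod 19)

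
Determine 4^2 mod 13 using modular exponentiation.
4^{2} = 16 ≡ 3 (mod 13)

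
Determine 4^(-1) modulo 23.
Since 23 is prime, by Fermat 4^(-1) ≡ 4^{21} ≡ 6 mod 23. Verify: 4 × 6 = 24 ≡ 1 mod 23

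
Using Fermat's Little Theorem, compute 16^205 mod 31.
By Fermat: 16^{30} ≡ 1 (mod 31). 205 ≡ 25 (mod 30). So 16^{205} ≡ 16^{25} ≡ 1 (mod 31)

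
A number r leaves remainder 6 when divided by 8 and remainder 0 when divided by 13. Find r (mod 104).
M = 8 × 13 = 104. M₁ = 13, y₁ ≡ 5 (mod 8). M₂ = 8, y₂ ≡ 5 (mod 13). r = 6×13×5 + 0×8×5 ≡ 78 (mod 104)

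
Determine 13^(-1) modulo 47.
Since 47 is prime, by Fermat 13^(-1) ≡ 13^{45} ≡ 29 (mod 47). Verify: 13 × 29 = 377 ≡ 1 (mod 47)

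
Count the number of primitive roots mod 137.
Number of primitive roots mod 137 = φ(p-1) = φ(136) = 64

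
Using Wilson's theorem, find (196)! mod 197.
By Wilson's theorem, (196)! ≡ -1 ≡ 196 (mod 197)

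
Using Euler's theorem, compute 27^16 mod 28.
By Euler: 27^{12} ≡ 1 mod 28 since gcd(27, 28) = 1. 16 = 1×12 + 4. So 27^{16} ≡ 27^{4} ≡ 1 mod 28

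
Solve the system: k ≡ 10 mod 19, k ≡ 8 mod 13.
M = 19 × 13 = 247. M₁ = 13, y₁ ≡ 3 mod 19. M₂ = 19, y₂ ≡ 11 mod 13. k = 10×13×3 + 8×19×11 ≡ 86 mod 247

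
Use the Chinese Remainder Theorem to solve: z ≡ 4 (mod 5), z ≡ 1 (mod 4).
M = 5 × 4 = 20. M₁ = 4, y₁ ≡ 4 (mod 5). M₂ = 5, y₂ ≡ 1 (mod 4). z = 4×4×4 + 1×5×1 ≡ 9 (mod 20)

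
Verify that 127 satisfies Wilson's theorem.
(126)! mod 127 = 126. Since this equals -1 (mod 127), Wilson confirms 127 is prime.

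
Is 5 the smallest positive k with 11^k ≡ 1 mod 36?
Powers of 11 mod 36: 11^1≡11, 11^2≡13, 11^3≡35, 11^4≡25, 11^5≡23, 11^6≡1. 11^5≡23≢1, so ord ≠ 5. No, the actual order is 6.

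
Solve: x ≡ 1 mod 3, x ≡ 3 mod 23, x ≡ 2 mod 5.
M = 3 × 23 × 5 = 345. M₁ = 115, y₁ ≡ 1 mod 3. M₂ = 15, y₂ ≡ 20 mod 23. M₃ = 69, y₃ ≡ 4 mod 5. x = 1×115×1 + 3×15×20 + 2×69×4 ≡ 187 mod 345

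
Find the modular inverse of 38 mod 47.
Since 47 is prime, by Fermat 38^(-1) ≡ 38^{45} ≡ 26 mod 47. Verify: 38 × 26 = 988 ≡ 1 mod 47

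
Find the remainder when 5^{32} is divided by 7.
By Fermat: 5^{6} ≡ 1 (mod 7). 32 = 5×6 + 2. So 5^{32} ≡ 5^{2} ≡ 4 (mod 7)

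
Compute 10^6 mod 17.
By repeated squaring (mod 17): 10^{1}≡10, 10^{2}≡15, 10^{4}≡4. Then 10^{6} = 10^{4+2} ≡ 4 × 15 ≡ 9 (mod 17)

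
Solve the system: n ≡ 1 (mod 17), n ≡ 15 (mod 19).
M = 17 × 19 = 323. M₁ = 19, y₁ ≡ 9 (mod 17). M₂ = 17, y₂ ≡ 9 (mod 19). n = 1×19×9 + 15×17×9 ≡ 205 (mod 323)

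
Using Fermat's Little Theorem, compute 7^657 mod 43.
By Fermat: 7^{42} ≡ 1 mod 43. 657 ≡ 27 mod 42. So 7^{657} ≡ 7^{27} ≡ 42 mod 43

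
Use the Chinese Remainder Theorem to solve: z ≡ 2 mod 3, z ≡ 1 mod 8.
M = 3 × 8 = 24. M₁ = 8, y₁ ≡ 2 mod 3. M₂ = 3, y₂ ≡ 3 mod 8. z = 2×8×2 + 1×3×3 ≡ 17 mod 24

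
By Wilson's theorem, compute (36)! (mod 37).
By Wilson's theorem, (36)! ≡ -1 ≡ 36 (mod 37)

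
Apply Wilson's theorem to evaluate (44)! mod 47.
(46)! = (44)! × (45) × (46) ≡ -1 mod 47. So (44)! ≡ -1 × [(46)(45)]^(-1) ≡ 23 mod 47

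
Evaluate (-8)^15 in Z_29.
By repeated squaring mod 29: (-8)^{1}≡21, (-8)^{2}≡6, (-8)^{4}≡7, (-8)^{8}≡20. Then (-8)^{15} = (-8)^{8+4+2+1} ≡ 20 × 7 × 6 × 21 ≡ 8 mod 29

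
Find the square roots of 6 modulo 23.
The square roots of 6 mod 23 are 12 and 11. Verify: 12² = 144 ≡ 6 (mod 23)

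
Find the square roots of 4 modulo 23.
The square roots of 4 mod 23 are 2 and 21. Verify: 2² = 4 ≡ 4 mod 23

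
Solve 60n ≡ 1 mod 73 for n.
Since 73 is prime, by Fermat 60^(-1) ≡ 60^{71} ≡ 28 mod 73. Verify: 60 × 28 = 1680 ≡ 1 mod 73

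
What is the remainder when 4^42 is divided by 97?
By repeated squaring (mod 97): 4^{1}≡4, 4^{2}≡16, 4^{4}≡62, 4^{8}≡61, 4^{16}≡35, 4^{32}≡61. Then 4^{42} = 4^{32+8+2} ≡ 61 × 61 × 16 ≡ 75 (mod 97)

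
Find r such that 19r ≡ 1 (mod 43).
Since 43 is prime, by Fermat 19^(-1) ≡ 19^{41} ≡ 34 (mod 43). Verify: 19 × 34 = 646 ≡ 1 (mod 43)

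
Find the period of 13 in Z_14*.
Powers of 13 mod 14: 13^1≡13, 13^2≡1. Order = 2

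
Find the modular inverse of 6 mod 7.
Since 7 is prime, by Fermat 6^(-1) ≡ 6^{5} ≡ 6 mod 7. Verify: 6 × 6 = 36 ≡ 1 mod 7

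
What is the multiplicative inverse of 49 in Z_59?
Since 59 is prime, by Fermat 49^(-1) ≡ 49^{57} ≡ 53 mod 59. Verify: 49 × 53 = 2597 ≡ 1 mod 59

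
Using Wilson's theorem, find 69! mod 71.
(70)! = (69)! × (70) ≡ -1 (mod 71). So (69)! ≡ -1 × (70)^(-1) ≡ (-1)×(-1) = 1 (mod 71)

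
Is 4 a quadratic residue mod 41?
By Euler's criterion: 4^{20} ≡ 1 (mod 41). Since this equals 1, 4 is a QR.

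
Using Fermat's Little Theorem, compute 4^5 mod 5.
By Fermat: 4^{4} ≡ 1 (mod 5). So 4^{5} = 4^{4} · 4^{1} ≡ 4^{1} ≡ 4 (mod 5)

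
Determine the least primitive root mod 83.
g = 2. Powers: [2, 4, 8, 16, 32, 64, 45, ...] generates all 82 non-zero residues.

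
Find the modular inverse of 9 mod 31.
Since 31 is prime, by Fermat 9^(-1) ≡ 9^{29} ≡ 7 (mod 31). Verify: 9 × 7 = 63 ≡ 1 (mod 31)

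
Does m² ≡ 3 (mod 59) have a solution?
By Euler's criterion: 3^{29} ≡ 1 (mod 59). Since this equals 1, 3 is a QR.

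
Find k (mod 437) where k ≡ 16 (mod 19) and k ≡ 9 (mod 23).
M = 19 × 23 = 437. M₁ = 23, y₁ ≡ 5 (mod 19). M₂ = 19, y₂ ≡ 17 (mod 23). k = 16×23×5 + 9×19×17 ≡ 377 (mod 437)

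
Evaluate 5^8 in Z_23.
By repeated squaring mod 23: 5^{1}≡5, 5^{2}≡2, 5^{4}≡4, 5^{8}≡16. So 5^{8} ≡ 16 mod 23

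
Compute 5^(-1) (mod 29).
Since 29 is prime, by Fermat 5^(-1) ≡ 5^{27} ≡ 6 (mod 29). Verify: 5 × 6 = 30 ≡ 1 (mod 29)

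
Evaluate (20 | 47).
(20/47) = 20^{23} mod 47 = -1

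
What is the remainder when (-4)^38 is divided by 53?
By repeated squaring (mod 53): (-4)^{1}≡49, (-4)^{2}≡16, (-4)^{4}≡44, (-4)^{8}≡28, (-4)^{16}≡42, (-4)^{32}≡15. Then (-4)^{38} = (-4)^{32+4+2} ≡ 15 × 44 × 16 ≡ 13 (mod 53)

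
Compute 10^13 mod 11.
Using Fermat: 10^{10} ≡ 1 (mod 11). 13 ≡ 3 (mod 10). So 10^{13} ≡ 10^{3} ≡ 10 (mod 11)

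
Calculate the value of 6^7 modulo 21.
By repeated squaring mod 21: 6^{1}≡6, 6^{2}≡15, 6^{4}≡15. Then 6^{7} = 6^{4+2+1} ≡ 15 × 15 × 6 ≡ 6 mod 21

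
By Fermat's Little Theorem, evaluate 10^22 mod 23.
By Fermat's Little Theorem, 10^{22} ≡ 1 (mod 23) since 23 is prime and gcd(10, 23) = 1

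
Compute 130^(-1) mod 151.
Since 151 is prime, by Fermat 130^(-1) ≡ 130^{149} ≡ 115 mod 151. Verify: 130 × 115 = 14950 ≡ 1 mod 151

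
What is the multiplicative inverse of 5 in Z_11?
Since 11 is prime, by Fermat 5^(-1) ≡ 5^{9} ≡ 9 (mod 11). Verify: 5 × 9 = 45 ≡ 1 (mod 11)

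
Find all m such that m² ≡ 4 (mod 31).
The square roots of 4 mod 31 are 2 and 29. Verify: 2² = 4 ≡ 4 (mod 31)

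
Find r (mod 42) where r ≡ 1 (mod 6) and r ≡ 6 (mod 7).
M = 6 × 7 = 42. M₁ = 7, y₁ ≡ 1 (mod 6). M₂ = 6, y₂ ≡ 6 (mod 7). r = 1×7×1 + 6×6×6 ≡ 13 (mod 42)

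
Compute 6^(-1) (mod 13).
Since 13 is prime, by Fermat 6^(-1) ≡ 6^{11} ≡ 11 (mod 13). Verify: 6 × 11 = 66 ≡ 1 (mod 13)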